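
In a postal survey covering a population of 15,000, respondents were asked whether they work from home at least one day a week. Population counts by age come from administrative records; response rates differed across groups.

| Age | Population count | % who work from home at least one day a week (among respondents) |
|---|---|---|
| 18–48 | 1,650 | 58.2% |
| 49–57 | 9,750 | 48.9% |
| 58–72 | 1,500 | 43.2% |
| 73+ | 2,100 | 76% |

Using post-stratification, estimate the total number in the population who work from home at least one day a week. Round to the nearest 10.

Apply each group's respondent rate to its population count:
  18–48: 1,650 × 58.2% = 960.3
  49–57: 9,750 × 48.9% = 4767.75
  58–72: 1,500 × 43.2% = 648
  73+: 2,100 × 76% = 1596
Estimated total = 7972.05 → 7,970.

7,970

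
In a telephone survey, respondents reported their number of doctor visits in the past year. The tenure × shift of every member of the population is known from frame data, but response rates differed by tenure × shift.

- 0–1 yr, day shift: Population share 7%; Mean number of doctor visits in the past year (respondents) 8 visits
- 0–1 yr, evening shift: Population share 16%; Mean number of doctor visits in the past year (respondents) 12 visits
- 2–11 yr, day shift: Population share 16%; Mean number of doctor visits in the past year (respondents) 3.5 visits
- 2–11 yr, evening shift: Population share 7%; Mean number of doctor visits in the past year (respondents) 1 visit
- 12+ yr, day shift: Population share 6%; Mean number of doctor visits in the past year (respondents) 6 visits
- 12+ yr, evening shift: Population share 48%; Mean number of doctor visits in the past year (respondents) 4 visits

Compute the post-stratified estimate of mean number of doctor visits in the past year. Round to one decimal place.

5.4

Each cell contributes population-share × respondent value:
  0–1 yr, day shift: 0.07 × 8 = 0.56
  0–1 yr, evening shift: 0.16 × 12 = 1.92
  2–11 yr, day shift: 0.16 × 3.5 = 0.56
  2–11 yr, evening shift: 0.07 × 1 = 0.07
  12+ yr, day shift: 0.06 × 6 = 0.36
  12+ yr, evening shift: 0.48 × 4 = 1.92
Post-stratified estimate = 5.39 → 5.4.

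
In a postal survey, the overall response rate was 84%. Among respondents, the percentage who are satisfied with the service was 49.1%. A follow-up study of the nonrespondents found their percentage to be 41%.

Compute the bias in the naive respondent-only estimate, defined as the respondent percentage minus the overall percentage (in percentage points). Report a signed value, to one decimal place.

+1.3 percentage points

Nonresponse fraction = 1 − 0.84 = 0.16.
Bias = (nonresponse fraction) × (respondent percentage − nonrespondent percentage)
     = 0.16 × (49.1 − 41) = 0.16 × 8.1 = 1.296.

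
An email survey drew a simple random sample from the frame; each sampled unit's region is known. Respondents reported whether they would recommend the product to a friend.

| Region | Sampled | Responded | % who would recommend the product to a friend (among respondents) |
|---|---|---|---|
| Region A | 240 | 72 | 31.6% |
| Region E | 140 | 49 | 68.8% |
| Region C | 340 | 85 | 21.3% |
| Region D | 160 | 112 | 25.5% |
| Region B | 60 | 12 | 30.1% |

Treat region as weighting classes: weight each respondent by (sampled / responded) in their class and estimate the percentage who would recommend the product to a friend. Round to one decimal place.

Class response rates: Region A 72/240 = 30%, Region E 49/140 = 35%, Region C 85/340 = 25%, Region D 112/160 = 70%, Region B 12/60 = 20%.
Weighting each respondent by the inverse class response rate inflates each class back to its sampled size, so the class weight is n_sampled:
  Region A: 240 × 31.6 = 7584
  Region E: 140 × 68.8 = 9632
  Region C: 340 × 21.3 = 7242
  Region D: 160 × 25.5 = 4080
  Region B: 60 × 30.1 = 1806
Adjusted estimate = 30,344 / 940 = 32.2809 → 32.3%.

32.3%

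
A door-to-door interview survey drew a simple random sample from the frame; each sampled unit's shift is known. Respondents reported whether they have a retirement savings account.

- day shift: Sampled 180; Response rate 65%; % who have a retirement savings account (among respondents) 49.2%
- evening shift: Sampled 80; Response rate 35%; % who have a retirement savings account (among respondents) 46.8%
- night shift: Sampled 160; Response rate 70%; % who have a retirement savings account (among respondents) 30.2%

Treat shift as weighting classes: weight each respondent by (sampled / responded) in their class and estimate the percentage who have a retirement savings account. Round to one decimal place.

Weighting each respondent by the inverse class response rate inflates each class back to its sampled size, so the class weight is n_sampled:
  day shift: 180 × 49.2 = 8856
  evening shift: 80 × 46.8 = 3744
  night shift: 160 × 30.2 = 4832
Adjusted estimate = 17,432 / 420 = 41.5048 → 41.5%.

41.5%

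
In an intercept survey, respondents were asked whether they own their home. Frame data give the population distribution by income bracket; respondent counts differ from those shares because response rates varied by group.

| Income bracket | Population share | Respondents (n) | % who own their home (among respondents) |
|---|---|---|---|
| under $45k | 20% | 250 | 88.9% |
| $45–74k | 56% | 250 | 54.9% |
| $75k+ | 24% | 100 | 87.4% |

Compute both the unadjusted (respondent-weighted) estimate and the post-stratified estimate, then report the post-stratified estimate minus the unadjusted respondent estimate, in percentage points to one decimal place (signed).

-5.0 percentage points

Naive respondent-only estimate (weights = respondent counts):
  (250/600)×88.9 + (250/600)×54.9 + (100/600)×87.4 = 74.4833%
Post-stratifying to population shares instead:
  0.2×88.9 + 0.56×54.9 + 0.24×87.4 = 69.5%
Difference = 69.5 − 74.4833 = -4.9833 pp.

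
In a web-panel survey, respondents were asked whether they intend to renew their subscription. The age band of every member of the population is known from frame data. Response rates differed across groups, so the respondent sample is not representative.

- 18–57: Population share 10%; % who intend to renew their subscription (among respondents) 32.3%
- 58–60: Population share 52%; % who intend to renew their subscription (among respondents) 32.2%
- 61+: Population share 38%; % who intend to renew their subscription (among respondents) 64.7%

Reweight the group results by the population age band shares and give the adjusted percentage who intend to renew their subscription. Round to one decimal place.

Each cell contributes population-share × respondent value:
  18–57: 0.1 × 32.3 = 3.23
  58–60: 0.52 × 32.2 = 16.744
  61+: 0.38 × 64.7 = 24.586
Post-stratified estimate = 44.56 → 44.6%.

44.6%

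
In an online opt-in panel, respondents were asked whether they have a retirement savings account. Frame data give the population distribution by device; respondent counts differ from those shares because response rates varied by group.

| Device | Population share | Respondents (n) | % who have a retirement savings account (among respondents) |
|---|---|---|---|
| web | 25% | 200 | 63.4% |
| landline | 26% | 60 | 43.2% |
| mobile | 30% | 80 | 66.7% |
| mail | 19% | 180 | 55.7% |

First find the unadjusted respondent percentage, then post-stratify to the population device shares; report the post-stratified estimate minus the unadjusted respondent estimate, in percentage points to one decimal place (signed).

-1.2 percentage points

Unadjusted (pooled respondent) estimate weights by respondent counts:
  (200/520)×63.4 + (60/520)×43.2 + (80/520)×66.7 + (180/520)×55.7 = 58.9115%
Post-stratifying to population shares instead:
  0.25×63.4 + 0.26×43.2 + 0.3×66.7 + 0.19×55.7 = 57.675%
Difference = 57.675 − 58.9115 = -1.2365 pp.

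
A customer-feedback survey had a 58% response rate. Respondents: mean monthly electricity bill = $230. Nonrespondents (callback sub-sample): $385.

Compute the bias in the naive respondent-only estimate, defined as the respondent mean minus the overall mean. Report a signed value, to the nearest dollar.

Nonresponse fraction = 1 − 0.58 = 0.42.
Bias = (nonresponse fraction) × (respondent mean − nonrespondent mean)
     = 0.42 × (230 − 385) = 0.42 × -155 = -65.1.

-$65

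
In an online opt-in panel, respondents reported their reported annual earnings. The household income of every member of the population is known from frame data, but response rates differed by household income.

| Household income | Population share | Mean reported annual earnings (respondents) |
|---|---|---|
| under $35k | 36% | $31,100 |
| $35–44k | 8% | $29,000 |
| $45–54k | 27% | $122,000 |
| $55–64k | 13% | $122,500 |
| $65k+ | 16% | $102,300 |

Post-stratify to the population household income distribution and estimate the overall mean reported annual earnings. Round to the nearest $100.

Post-stratification weights by population share, not respondent share:
  under $35k: 0.36 × 31,100 = 11,196
  $35–44k: 0.08 × 29,000 = 2320
  $45–54k: 0.27 × 122,000 = 32,940
  $55–64k: 0.13 × 122,500 = 15,925
  $65k+: 0.16 × 102,300 = 16,368
Post-stratified estimate = 78,749 → $78,700.

$78,700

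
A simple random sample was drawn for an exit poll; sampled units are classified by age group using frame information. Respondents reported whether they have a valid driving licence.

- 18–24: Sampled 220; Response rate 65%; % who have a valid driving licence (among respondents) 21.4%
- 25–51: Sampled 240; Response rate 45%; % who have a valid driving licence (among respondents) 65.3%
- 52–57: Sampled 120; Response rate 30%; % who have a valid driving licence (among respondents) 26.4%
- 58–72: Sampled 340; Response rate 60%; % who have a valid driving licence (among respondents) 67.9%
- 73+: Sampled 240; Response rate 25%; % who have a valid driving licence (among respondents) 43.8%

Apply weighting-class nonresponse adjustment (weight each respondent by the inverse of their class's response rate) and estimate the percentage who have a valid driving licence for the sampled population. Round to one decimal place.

Each respondent's weight = sampled/responded in their class; summing within a class gives n_sampled, so:
  18–24: 220 × 21.4 = 4708
  25–51: 240 × 65.3 = 15,672
  52–57: 120 × 26.4 = 3168
  58–72: 340 × 67.9 = 23086
  73+: 240 × 43.8 = 10,512
Adjusted estimate = 57,146 / 1,160 = 49.2638 → 49.3%.

49.3%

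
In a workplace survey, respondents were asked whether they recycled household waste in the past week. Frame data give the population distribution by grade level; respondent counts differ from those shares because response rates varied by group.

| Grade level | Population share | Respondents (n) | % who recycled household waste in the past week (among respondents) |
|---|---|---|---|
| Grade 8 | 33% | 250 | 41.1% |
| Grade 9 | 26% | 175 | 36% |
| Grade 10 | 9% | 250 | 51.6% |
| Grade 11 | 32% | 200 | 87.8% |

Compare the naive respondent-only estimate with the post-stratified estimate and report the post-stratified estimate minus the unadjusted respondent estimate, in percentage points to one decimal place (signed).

+1.9 percentage points

Naive respondent-only estimate (weights = respondent counts):
  (250/875)×41.1 + (175/875)×36 + (250/875)×51.6 + (200/875)×87.8 = 53.7543%
Post-stratified estimate weights by population shares:
  0.33×41.1 + 0.26×36 + 0.09×51.6 + 0.32×87.8 = 55.663%
Difference = 55.663 − 53.7543 = 1.9087 pp.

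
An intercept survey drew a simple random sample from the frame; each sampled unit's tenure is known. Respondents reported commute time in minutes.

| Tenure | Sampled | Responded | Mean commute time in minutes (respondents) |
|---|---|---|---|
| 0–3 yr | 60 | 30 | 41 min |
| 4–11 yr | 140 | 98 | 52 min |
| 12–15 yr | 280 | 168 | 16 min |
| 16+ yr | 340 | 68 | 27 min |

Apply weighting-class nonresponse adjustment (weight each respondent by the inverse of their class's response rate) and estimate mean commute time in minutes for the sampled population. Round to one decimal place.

28.5

Class response rates: 0–3 yr 30/60 = 50%, 4–11 yr 98/140 = 70%, 12–15 yr 168/280 = 60%, 16+ yr 68/340 = 20%.
Weighting each respondent by the inverse class response rate inflates each class back to its sampled size, so the class weight is n_sampled:
  0–3 yr: 60 × 41 = 2460
  4–11 yr: 140 × 52 = 7280
  12–15 yr: 280 × 16 = 4480
  16+ yr: 340 × 27 = 9180
Adjusted estimate = 23,400 / 820 = 28.5366 → 28.5.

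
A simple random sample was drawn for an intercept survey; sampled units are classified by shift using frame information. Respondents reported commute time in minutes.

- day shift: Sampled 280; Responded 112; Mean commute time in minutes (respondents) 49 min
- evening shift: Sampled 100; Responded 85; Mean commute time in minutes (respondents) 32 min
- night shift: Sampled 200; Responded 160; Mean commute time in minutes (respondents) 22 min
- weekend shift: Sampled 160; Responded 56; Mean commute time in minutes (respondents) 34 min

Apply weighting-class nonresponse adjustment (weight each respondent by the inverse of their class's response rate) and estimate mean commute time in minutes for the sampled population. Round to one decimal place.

Response rates by class: day shift 112/280 = 40%, evening shift 85/100 = 85%, night shift 160/200 = 80%, weekend shift 56/160 = 35%.
Inverse-response-rate weighting restores each class to its sampled count, so class totals weight by n_sampled:
  day shift: 280 × 49 = 13,720
  evening shift: 100 × 32 = 3200
  night shift: 200 × 22 = 4400
  weekend shift: 160 × 34 = 5440
Adjusted estimate = 26,760 / 740 = 36.1622 → 36.2.

36.2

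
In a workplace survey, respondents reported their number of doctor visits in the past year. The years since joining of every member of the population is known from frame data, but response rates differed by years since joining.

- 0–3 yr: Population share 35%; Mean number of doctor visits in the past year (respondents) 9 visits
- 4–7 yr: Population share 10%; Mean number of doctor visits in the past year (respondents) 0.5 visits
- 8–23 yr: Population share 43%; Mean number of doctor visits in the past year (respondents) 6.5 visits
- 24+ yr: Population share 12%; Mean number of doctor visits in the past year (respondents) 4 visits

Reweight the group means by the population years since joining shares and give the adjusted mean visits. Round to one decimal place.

6.5

Each cell contributes population-share × respondent value:
  0–3 yr: 0.35 × 9 = 3.15
  4–7 yr: 0.1 × 0.5 = 0.05
  8–23 yr: 0.43 × 6.5 = 2.795
  24+ yr: 0.12 × 4 = 0.48
Post-stratified estimate = 6.475 → 6.5.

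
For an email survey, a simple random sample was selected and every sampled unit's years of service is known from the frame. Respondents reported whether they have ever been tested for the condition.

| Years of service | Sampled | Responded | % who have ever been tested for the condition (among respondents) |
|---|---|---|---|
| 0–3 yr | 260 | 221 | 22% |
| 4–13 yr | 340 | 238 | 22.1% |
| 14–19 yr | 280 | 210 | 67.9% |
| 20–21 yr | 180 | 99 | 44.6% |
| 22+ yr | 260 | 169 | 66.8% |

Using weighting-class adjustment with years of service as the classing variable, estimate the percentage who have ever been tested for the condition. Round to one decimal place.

Response rates by class: 0–3 yr 221/260 = 85%, 4–13 yr 238/340 = 70%, 14–19 yr 210/280 = 75%, 20–21 yr 99/180 = 55%, 22+ yr 169/260 = 65%.
With weight = n_sampled/n_responded per class, the weighted class total is n_sampled:
  0–3 yr: 260 × 22 = 5720
  4–13 yr: 340 × 22.1 = 7514
  14–19 yr: 280 × 67.9 = 19,012
  20–21 yr: 180 × 44.6 = 8028
  22+ yr: 260 × 66.8 = 17,368
Adjusted estimate = 57,642 / 1,320 = 43.6682 → 43.7%.

43.7%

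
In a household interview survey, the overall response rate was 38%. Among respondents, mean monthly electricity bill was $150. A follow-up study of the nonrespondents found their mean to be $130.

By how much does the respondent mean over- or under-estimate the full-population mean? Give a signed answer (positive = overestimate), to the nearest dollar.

Nonresponse fraction = 1 − 0.38 = 0.62.
Bias = (nonresponse fraction) × (respondent mean − nonrespondent mean)
     = 0.62 × (150 − 130) = 0.62 × 20 = 12.4.

+$12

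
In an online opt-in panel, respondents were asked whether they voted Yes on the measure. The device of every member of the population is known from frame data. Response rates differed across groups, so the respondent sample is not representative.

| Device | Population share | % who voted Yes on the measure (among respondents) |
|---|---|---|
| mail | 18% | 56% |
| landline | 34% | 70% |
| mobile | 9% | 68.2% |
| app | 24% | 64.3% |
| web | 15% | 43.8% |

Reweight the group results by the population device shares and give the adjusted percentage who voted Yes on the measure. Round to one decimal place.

62.0%

Weight each group's respondent value by its population share:
  mail: 0.18 × 56 = 10.08
  landline: 0.34 × 70 = 23.8
  mobile: 0.09 × 68.2 = 6.138
  app: 0.24 × 64.3 = 15.432
  web: 0.15 × 43.8 = 6.57
Post-stratified estimate = 62.02 → 62.0%.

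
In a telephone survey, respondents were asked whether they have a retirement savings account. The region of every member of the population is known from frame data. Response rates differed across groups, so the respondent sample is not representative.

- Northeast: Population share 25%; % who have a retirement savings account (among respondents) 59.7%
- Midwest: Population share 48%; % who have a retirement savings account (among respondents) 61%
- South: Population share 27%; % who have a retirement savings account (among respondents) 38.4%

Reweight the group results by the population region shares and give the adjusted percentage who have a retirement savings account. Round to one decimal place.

Each cell contributes population-share × respondent value:
  Northeast: 0.25 × 59.7 = 14.925
  Midwest: 0.48 × 61 = 29.28
  South: 0.27 × 38.4 = 10.368
Post-stratified estimate = 54.573 → 54.6%.

54.6%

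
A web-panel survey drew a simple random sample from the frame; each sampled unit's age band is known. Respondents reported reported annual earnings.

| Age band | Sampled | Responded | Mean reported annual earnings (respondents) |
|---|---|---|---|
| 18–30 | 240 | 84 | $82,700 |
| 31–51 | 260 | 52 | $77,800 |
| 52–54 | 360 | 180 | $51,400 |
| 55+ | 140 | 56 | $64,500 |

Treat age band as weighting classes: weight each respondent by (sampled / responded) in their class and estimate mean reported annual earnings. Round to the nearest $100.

$67,600

Class response rates: 18–30 84/240 = 35%, 31–51 52/260 = 20%, 52–54 180/360 = 50%, 55+ 56/140 = 40%.
Weighting each respondent by the inverse class response rate inflates each class back to its sampled size, so the class weight is n_sampled:
  18–30: 240 × 82,700 = 19,848,000
  31–51: 260 × 77,800 = 20,228,000
  52–54: 360 × 51,400 = 18,504,000
  55+: 140 × 64,500 = 9,030,000
Adjusted estimate = 67,610,000 / 1,000 = 67,610 → $67,600.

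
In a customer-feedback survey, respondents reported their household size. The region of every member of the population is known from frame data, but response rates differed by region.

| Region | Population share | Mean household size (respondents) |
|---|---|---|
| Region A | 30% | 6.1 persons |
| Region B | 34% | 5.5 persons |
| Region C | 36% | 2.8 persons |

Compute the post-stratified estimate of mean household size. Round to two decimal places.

Post-stratification weights by population share, not respondent share:
  Region A: 0.3 × 6.1 = 1.83
  Region B: 0.34 × 5.5 = 1.87
  Region C: 0.36 × 2.8 = 1.008
Post-stratified estimate = 4.708 → 4.71.

4.71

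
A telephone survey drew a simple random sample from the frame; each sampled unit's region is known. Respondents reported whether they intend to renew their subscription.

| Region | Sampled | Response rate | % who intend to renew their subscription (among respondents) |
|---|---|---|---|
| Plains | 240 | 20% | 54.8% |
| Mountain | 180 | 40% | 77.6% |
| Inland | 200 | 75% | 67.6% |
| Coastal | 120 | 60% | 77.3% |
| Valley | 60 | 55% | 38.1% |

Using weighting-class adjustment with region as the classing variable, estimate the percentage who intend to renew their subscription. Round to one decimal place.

Each respondent's weight = sampled/responded in their class; summing within a class gives n_sampled, so:
  Plains: 240 × 54.8 = 13,152
  Mountain: 180 × 77.6 = 13968
  Inland: 200 × 67.6 = 13520
  Coastal: 120 × 77.3 = 9276
  Valley: 60 × 38.1 = 2286
Adjusted estimate = 52,202 / 800 = 65.2525 → 65.3%.

65.3%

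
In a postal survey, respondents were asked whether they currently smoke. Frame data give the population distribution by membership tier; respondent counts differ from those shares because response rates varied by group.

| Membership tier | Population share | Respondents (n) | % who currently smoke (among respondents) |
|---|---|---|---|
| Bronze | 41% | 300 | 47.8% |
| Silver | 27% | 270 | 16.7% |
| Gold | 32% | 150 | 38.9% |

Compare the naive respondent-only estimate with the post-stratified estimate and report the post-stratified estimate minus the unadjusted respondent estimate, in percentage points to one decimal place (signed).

+2.3 percentage points

Without adjustment, the pooled respondent share is:
  (300/720)×47.8 + (270/720)×16.7 + (150/720)×38.9 = 34.2833%
Reweighting by population membership tier shares:
  0.41×47.8 + 0.27×16.7 + 0.32×38.9 = 36.555%
Difference = 36.555 − 34.2833 = 2.2717 pp.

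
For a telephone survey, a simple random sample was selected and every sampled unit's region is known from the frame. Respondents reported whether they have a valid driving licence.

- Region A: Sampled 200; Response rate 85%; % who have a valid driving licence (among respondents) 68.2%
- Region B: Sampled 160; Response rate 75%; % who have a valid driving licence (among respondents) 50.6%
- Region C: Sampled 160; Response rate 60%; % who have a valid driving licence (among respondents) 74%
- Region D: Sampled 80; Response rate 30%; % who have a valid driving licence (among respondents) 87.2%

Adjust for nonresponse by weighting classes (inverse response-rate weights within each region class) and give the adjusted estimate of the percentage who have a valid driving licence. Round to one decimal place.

Each respondent's weight = sampled/responded in their class; summing within a class gives n_sampled, so:
  Region A: 200 × 68.2 = 13,640
  Region B: 160 × 50.6 = 8096
  Region C: 160 × 74 = 11,840
  Region D: 80 × 87.2 = 6976
Adjusted estimate = 40,552 / 600 = 67.5867 → 67.6%.

67.6%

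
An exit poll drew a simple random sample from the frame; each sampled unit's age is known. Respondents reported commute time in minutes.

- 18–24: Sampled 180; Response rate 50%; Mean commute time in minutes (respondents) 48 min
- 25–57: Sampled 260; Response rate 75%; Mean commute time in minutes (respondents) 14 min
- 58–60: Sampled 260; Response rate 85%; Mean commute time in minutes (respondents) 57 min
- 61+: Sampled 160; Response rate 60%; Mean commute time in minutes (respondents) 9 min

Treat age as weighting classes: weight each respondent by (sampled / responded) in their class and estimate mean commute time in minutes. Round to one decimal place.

33.2

Inverse-response-rate weighting restores each class to its sampled count, so class totals weight by n_sampled:
  18–24: 180 × 48 = 8640
  25–57: 260 × 14 = 3640
  58–60: 260 × 57 = 14,820
  61+: 160 × 9 = 1440
Adjusted estimate = 28,540 / 860 = 33.186 → 33.2.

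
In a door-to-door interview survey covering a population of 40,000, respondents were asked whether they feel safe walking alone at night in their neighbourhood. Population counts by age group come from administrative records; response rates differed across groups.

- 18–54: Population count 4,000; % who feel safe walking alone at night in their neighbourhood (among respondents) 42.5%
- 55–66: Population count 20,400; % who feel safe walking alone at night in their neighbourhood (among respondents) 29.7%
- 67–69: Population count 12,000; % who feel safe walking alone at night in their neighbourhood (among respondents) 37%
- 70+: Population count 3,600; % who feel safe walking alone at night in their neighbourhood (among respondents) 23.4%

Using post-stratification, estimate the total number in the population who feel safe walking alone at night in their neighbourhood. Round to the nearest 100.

Apply each group's respondent rate to its population count:
  18–54: 4,000 × 42.5% = 1700
  55–66: 20,400 × 29.7% = 6058.8
  67–69: 12,000 × 37% = 4440
  70+: 3,600 × 23.4% = 842.4
Estimated total = 13041.2 → 13,000.

13,000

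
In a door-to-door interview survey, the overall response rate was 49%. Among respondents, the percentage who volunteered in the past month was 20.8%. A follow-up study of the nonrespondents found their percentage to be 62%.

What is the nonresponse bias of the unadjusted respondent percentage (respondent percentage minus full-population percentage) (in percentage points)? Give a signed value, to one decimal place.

Nonresponse fraction = 1 − 0.49 = 0.51.
Bias = (nonresponse fraction) × (respondent percentage − nonrespondent percentage)
     = 0.51 × (20.8 − 62) = 0.51 × -41.2 = -21.012.

-21.0 percentage points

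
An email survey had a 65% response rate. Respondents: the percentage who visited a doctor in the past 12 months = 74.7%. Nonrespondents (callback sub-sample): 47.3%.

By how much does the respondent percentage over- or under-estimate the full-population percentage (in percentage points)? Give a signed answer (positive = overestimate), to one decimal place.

Nonresponse fraction = 1 − 0.65 = 0.35.
Bias = (nonresponse fraction) × (respondent percentage − nonrespondent percentage)
     = 0.35 × (74.7 − 47.3) = 0.35 × 27.4 = 9.59.

+9.6 percentage points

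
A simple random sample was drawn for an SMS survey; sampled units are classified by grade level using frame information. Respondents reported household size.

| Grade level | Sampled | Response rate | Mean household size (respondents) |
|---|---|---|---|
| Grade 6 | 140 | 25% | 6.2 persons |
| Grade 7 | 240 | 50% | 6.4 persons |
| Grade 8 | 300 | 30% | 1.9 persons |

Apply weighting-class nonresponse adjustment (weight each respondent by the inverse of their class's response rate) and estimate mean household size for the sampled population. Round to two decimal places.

With weight = n_sampled/n_responded per class, the weighted class total is n_sampled:
  Grade 6: 140 × 6.2 = 868
  Grade 7: 240 × 6.4 = 1536
  Grade 8: 300 × 1.9 = 570
Adjusted estimate = 2974 / 680 = 4.37353 → 4.37.

4.37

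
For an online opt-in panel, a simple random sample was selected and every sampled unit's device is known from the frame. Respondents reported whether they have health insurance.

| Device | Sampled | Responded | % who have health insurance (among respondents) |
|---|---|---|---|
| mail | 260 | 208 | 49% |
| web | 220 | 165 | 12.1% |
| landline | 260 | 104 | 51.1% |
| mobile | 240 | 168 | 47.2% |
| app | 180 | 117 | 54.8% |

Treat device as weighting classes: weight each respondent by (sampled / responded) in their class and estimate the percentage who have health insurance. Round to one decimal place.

Class response rates: mail 208/260 = 80%, web 165/220 = 75%, landline 104/260 = 40%, mobile 168/240 = 70%, app 117/180 = 65%.
Each respondent's weight = sampled/responded in their class; summing within a class gives n_sampled, so:
  mail: 260 × 49 = 12,740
  web: 220 × 12.1 = 2662
  landline: 260 × 51.1 = 13,286
  mobile: 240 × 47.2 = 11,328
  app: 180 × 54.8 = 9864
Adjusted estimate = 49,880 / 1,160 = 43 → 43.0%.

43.0%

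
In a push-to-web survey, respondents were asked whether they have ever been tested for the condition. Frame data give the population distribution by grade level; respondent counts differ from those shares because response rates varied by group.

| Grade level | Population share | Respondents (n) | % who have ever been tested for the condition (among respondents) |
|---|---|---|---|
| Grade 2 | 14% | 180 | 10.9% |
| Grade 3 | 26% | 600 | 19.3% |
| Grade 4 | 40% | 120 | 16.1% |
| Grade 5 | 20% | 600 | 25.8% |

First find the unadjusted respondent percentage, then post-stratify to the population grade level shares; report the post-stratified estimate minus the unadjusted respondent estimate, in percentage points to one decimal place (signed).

-2.5 percentage points

Naive respondent-only estimate (weights = respondent counts):
  (180/1500)×10.9 + (600/1500)×19.3 + (120/1500)×16.1 + (600/1500)×25.8 = 20.636%
Reweighting by population grade level shares:
  0.14×10.9 + 0.26×19.3 + 0.4×16.1 + 0.2×25.8 = 18.144%
Difference = 18.144 − 20.636 = -2.492 pp.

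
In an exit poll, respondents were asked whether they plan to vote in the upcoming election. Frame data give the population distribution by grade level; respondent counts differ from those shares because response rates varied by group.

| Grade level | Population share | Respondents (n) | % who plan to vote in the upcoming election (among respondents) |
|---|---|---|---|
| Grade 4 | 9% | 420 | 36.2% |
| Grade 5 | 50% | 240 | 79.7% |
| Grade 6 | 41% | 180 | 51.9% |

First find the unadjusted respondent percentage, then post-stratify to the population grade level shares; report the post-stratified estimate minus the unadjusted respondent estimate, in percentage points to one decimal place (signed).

Without adjustment, the pooled respondent share is:
  (420/840)×36.2 + (240/840)×79.7 + (180/840)×51.9 = 51.9929%
Post-stratifying to population shares instead:
  0.09×36.2 + 0.5×79.7 + 0.41×51.9 = 64.387%
Difference = 64.387 − 51.9929 = 12.3941 pp.

+12.4 percentage points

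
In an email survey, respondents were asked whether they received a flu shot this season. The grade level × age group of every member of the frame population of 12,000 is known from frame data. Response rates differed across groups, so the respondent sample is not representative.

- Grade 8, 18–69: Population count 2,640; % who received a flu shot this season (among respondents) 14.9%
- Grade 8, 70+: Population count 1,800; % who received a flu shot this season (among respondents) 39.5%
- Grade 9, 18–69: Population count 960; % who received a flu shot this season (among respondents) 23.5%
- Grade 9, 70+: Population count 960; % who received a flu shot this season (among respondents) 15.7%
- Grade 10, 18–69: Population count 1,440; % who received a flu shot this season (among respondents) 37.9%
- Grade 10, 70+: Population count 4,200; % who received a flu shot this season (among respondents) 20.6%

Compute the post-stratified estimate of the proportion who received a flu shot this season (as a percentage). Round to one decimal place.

Post-stratification weights by population share, not respondent share:
  Grade 8, 18–69: (2,640/12,000) × 14.9 = 3.278
  Grade 8, 70+: (1,800/12,000) × 39.5 = 5.925
  Grade 9, 18–69: (960/12,000) × 23.5 = 1.88
  Grade 9, 70+: (960/12,000) × 15.7 = 1.256
  Grade 10, 18–69: (1,440/12,000) × 37.9 = 4.548
  Grade 10, 70+: (4,200/12,000) × 20.6 = 7.21
Post-stratified estimate = 24.097 → 24.1%.

24.1%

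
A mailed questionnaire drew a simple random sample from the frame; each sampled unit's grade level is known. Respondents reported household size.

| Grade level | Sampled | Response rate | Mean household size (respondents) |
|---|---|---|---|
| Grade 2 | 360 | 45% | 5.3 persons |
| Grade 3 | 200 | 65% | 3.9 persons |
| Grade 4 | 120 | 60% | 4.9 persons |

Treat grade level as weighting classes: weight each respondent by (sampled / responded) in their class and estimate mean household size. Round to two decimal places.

4.82

Weighting each respondent by the inverse class response rate inflates each class back to its sampled size, so the class weight is n_sampled:
  Grade 2: 360 × 5.3 = 1908
  Grade 3: 200 × 3.9 = 780
  Grade 4: 120 × 4.9 = 588
Adjusted estimate = 3276 / 680 = 4.81765 → 4.82.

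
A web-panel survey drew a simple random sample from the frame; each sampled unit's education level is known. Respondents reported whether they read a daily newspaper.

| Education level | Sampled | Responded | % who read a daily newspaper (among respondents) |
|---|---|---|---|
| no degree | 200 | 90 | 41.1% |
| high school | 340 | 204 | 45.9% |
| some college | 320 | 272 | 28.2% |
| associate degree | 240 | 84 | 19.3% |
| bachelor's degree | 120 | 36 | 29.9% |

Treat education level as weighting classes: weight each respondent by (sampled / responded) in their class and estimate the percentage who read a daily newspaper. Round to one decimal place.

33.7%

Class response rates: no degree 90/200 = 45%, high school 204/340 = 60%, some college 272/320 = 85%, associate degree 84/240 = 35%, bachelor's degree 36/120 = 30%.
Each respondent's weight = sampled/responded in their class; summing within a class gives n_sampled, so:
  no degree: 200 × 41.1 = 8220
  high school: 340 × 45.9 = 15,606
  some college: 320 × 28.2 = 9024
  associate degree: 240 × 19.3 = 4632
  bachelor's degree: 120 × 29.9 = 3588
Adjusted estimate = 41,070 / 1,220 = 33.6639 → 33.7%.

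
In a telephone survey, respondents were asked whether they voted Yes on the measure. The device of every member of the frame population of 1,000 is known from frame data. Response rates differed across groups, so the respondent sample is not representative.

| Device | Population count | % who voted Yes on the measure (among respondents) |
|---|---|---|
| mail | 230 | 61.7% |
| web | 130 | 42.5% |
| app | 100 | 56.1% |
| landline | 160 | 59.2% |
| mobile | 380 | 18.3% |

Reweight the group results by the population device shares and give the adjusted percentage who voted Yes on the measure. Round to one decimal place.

Each cell contributes population-share × respondent value:
  mail: (230/1,000) × 61.7 = 14.191
  web: (130/1,000) × 42.5 = 5.525
  app: (100/1,000) × 56.1 = 5.61
  landline: (160/1,000) × 59.2 = 9.472
  mobile: (380/1,000) × 18.3 = 6.954
Post-stratified estimate = 41.752 → 41.8%.

41.8%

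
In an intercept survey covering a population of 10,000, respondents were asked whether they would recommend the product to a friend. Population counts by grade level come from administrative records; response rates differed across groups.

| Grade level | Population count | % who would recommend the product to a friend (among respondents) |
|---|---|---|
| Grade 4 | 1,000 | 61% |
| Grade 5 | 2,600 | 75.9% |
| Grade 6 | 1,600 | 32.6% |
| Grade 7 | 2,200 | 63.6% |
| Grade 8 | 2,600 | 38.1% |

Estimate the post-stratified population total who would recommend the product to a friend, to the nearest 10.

5,490

Estimated count per cell = population count × respondent percentage:
  Grade 4: 1,000 × 61% = 610
  Grade 5: 2,600 × 75.9% = 1973.4
  Grade 6: 1,600 × 32.6% = 521.6
  Grade 7: 2,200 × 63.6% = 1399.2
  Grade 8: 2,600 × 38.1% = 990.6
Estimated total = 5494.8 → 5,490.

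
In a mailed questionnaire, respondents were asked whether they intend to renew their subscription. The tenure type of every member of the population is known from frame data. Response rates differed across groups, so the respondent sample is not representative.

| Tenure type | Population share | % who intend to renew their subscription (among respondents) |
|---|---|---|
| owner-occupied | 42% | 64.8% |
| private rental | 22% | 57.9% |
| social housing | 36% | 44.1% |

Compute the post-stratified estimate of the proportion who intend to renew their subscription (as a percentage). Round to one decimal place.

55.8%

Each cell contributes population-share × respondent value:
  owner-occupied: 0.42 × 64.8 = 27.216
  private rental: 0.22 × 57.9 = 12.738
  social housing: 0.36 × 44.1 = 15.876
Post-stratified estimate = 55.83 → 55.8%.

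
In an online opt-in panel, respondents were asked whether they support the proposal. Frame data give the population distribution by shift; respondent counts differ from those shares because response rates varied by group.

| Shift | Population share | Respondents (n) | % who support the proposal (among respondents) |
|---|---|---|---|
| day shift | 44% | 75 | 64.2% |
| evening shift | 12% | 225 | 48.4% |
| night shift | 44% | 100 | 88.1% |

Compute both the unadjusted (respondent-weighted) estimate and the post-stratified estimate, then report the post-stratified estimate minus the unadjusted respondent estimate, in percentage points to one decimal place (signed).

Unadjusted (pooled respondent) estimate weights by respondent counts:
  (75/400)×64.2 + (225/400)×48.4 + (100/400)×88.1 = 61.2875%
Reweighting by population shift shares:
  0.44×64.2 + 0.12×48.4 + 0.44×88.1 = 72.82%
Difference = 72.82 − 61.2875 = 11.5325 pp.

+11.5 percentage points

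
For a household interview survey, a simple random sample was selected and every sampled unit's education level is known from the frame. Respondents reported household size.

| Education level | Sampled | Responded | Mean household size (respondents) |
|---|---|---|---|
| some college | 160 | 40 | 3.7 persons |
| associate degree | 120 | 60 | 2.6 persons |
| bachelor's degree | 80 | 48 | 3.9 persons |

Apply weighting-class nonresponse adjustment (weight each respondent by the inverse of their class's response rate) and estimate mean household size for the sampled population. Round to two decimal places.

Response rates by class: some college 40/160 = 25%, associate degree 60/120 = 50%, bachelor's degree 48/80 = 60%.
Each respondent's weight = sampled/responded in their class; summing within a class gives n_sampled, so:
  some college: 160 × 3.7 = 592
  associate degree: 120 × 2.6 = 312
  bachelor's degree: 80 × 3.9 = 312
Adjusted estimate = 1216 / 360 = 3.37778 → 3.38.

3.38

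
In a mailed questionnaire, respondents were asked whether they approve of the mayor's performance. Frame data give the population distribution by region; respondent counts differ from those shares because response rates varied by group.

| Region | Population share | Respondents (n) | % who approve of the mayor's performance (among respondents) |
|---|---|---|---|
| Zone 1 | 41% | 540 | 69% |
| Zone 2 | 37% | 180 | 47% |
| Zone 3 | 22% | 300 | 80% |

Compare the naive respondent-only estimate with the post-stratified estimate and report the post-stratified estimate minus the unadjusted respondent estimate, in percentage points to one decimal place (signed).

-5.1 percentage points

Naive respondent-only estimate (weights = respondent counts):
  (540/1020)×69 + (180/1020)×47 + (300/1020)×80 = 68.3529%
Reweighting by population region shares:
  0.41×69 + 0.37×47 + 0.22×80 = 63.28%
Difference = 63.28 − 68.3529 = -5.0729 pp.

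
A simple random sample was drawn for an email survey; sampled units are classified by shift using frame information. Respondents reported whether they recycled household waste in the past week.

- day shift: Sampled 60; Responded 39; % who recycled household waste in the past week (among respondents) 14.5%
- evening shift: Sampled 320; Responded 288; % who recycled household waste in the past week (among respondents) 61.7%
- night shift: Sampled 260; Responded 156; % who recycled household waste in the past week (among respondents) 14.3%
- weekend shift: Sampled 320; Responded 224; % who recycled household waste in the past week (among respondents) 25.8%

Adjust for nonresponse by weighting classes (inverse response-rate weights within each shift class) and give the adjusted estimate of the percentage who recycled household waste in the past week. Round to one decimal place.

33.9%

Class response rates: day shift 39/60 = 65%, evening shift 288/320 = 90%, night shift 156/260 = 60%, weekend shift 224/320 = 70%.
With weight = n_sampled/n_responded per class, the weighted class total is n_sampled:
  day shift: 60 × 14.5 = 870
  evening shift: 320 × 61.7 = 19,744
  night shift: 260 × 14.3 = 3718
  weekend shift: 320 × 25.8 = 8256
Adjusted estimate = 32,588 / 960 = 33.9458 → 33.9%.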